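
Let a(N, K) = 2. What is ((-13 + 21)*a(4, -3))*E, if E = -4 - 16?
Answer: -320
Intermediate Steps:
E = -20
((-13 + 21)*a(4, -3))*E = ((-13 + 21)*2)*(-20) = (8*2)*(-20) = 16*(-20) = -320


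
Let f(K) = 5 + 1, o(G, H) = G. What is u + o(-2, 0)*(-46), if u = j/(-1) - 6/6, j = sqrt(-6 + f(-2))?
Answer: 91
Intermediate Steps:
f(K) = 6
j = 0 (j = sqrt(-6 + 6) = sqrt(0) = 0)
u = -1 (u = 0/(-1) - 6/6 = 0*(-1) - 6*1/6 = 0 - 1 = -1)
u + o(-2, 0)*(-46) = -1 - 2*(-46) = -1 + 92 = 91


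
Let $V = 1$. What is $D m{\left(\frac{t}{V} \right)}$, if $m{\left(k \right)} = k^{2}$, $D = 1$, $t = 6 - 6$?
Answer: $0$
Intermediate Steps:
$t = 0$ ($t = 6 - 6 = 0$)
$D m{\left(\frac{t}{V} \right)} = 1 \left(\frac{0}{1}\right)^{2} = 1 \left(0 \cdot 1\right)^{2} = 1 \cdot 0^{2} = 1 \cdot 0 = 0$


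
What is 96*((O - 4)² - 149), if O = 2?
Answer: -13920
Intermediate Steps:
96*((O - 4)² - 149) = 96*((2 - 4)² - 149) = 96*((-2)² - 149) = 96*(4 - 149) = 96*(-145) = -13920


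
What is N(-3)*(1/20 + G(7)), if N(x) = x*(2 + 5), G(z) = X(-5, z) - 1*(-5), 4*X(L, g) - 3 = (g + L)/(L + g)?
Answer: -2541/20 ≈ -127.05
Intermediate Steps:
X(L, g) = 1 (X(L, g) = ¾ + ((g + L)/(L + g))/4 = ¾ + ((L + g)/(L + g))/4 = ¾ + (¼)*1 = ¾ + ¼ = 1)
G(z) = 6 (G(z) = 1 - 1*(-5) = 1 + 5 = 6)
N(x) = 7*x (N(x) = x*7 = 7*x)
N(-3)*(1/20 + G(7)) = (7*(-3))*(1/20 + 6) = -21*(1/20 + 6) = -21*121/20 = -2541/20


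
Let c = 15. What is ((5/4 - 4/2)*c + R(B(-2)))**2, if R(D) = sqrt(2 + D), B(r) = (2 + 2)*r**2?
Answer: 2313/16 - 135*sqrt(2)/2 ≈ 49.103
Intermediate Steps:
B(r) = 4*r**2
((5/4 - 4/2)*c + R(B(-2)))**2 = ((5/4 - 4/2)*15 + sqrt(2 + 4*(-2)**2))**2 = ((5*(1/4) - 4*1/2)*15 + sqrt(2 + 4*4))**2 = ((5/4 - 2)*15 + sqrt(2 + 16))**2 = (-3/4*15 + sqrt(18))**2 = (-45/4 + 3*sqrt(2))**2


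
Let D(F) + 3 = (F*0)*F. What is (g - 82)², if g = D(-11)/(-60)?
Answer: 2686321/400 ≈ 6715.8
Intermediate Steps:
D(F) = -3 (D(F) = -3 + (F*0)*F = -3 + 0*F = -3 + 0 = -3)
g = 1/20 (g = -3/(-60) = -3*(-1/60) = 1/20 ≈ 0.050000)
(g - 82)² = (1/20 - 82)² = (-1639/20)² = 2686321/400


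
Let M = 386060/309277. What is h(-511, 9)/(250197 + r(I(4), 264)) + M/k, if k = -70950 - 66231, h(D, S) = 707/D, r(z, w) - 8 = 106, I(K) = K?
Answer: -3779826487339/258418219016581437 ≈ -1.4627e-5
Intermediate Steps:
r(z, w) = 114 (r(z, w) = 8 + 106 = 114)
M = 386060/309277 (M = 386060*(1/309277) = 386060/309277 ≈ 1.2483)
k = -137181
h(-511, 9)/(250197 + r(I(4), 264)) + M/k = (707/(-511))/(250197 + 114) + (386060/309277)/(-137181) = (707*(-1/511))/250311 + (386060/309277)*(-1/137181) = -101/73*1/250311 - 386060/42426928137 = -101/18272703 - 386060/42426928137 = -3779826487339/258418219016581437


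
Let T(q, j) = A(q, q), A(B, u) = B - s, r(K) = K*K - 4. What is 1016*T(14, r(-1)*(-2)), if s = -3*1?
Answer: 17272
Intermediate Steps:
s = -3
r(K) = -4 + K² (r(K) = K² - 4 = -4 + K²)
A(B, u) = 3 + B (A(B, u) = B - 1*(-3) = B + 3 = 3 + B)
T(q, j) = 3 + q
1016*T(14, r(-1)*(-2)) = 1016*(3 + 14) = 1016*17 = 17272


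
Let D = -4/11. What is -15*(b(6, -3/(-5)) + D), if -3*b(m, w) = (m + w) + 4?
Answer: 643/11 ≈ 58.455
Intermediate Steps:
b(m, w) = -4/3 - m/3 - w/3 (b(m, w) = -((m + w) + 4)/3 = -(4 + m + w)/3 = -4/3 - m/3 - w/3)
D = -4/11 (D = -4*1/11 = -4/11 ≈ -0.36364)
-15*(b(6, -3/(-5)) + D) = -15*((-4/3 - ⅓*6 - (-1)/(-5)) - 4/11) = -15*((-4/3 - 2 - (-1)*(-1)/5) - 4/11) = -15*((-4/3 - 2 - ⅓*⅗) - 4/11) = -15*((-4/3 - 2 - ⅕) - 4/11) = -15*(-53/15 - 4/11) = -15*(-643/165) = 643/11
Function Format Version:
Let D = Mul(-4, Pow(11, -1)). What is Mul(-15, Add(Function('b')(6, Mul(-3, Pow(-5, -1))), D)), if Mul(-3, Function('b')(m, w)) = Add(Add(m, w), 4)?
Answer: Rational(643, 11) ≈ 58.455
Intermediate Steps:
Function('b')(m, w) = Add(Rational(-4, 3), Mul(Rational(-1, 3), m), Mul(Rational(-1, 3), w)) (Function('b')(m, w) = Mul(Rational(-1, 3), Add(Add(m, w), 4)) = Mul(Rational(-1, 3), Add(4, m, w)) = Add(Rational(-4, 3), Mul(Rational(-1, 3), m), Mul(Rational(-1, 3), w)))
D = Rational(-4, 11) (D = Mul(-4, Rational(1, 11)) = Rational(-4, 11) ≈ -0.36364)
Mul(-15, Add(Function('b')(6, Mul(-3, Pow(-5, -1))), D)) = Mul(-15, Add(Add(Rational(-4, 3), Mul(Rational(-1, 3), 6), Mul(Rational(-1, 3), Mul(-3, Pow(-5, -1)))), Rational(-4, 11))) = Mul(-15, Add(Add(Rational(-4, 3), -2, Mul(Rational(-1, 3), Mul(-3, Rational(-1, 5)))), Rational(-4, 11))) = Mul(-15, Add(Add(Rational(-4, 3), -2, Mul(Rational(-1, 3), Rational(3, 5))), Rational(-4, 11))) = Mul(-15, Add(Add(Rational(-4, 3), -2, Rational(-1, 5)), Rational(-4, 11))) = Mul(-15, Add(Rational(-53, 15), Rational(-4, 11))) = Mul(-15, Rational(-643, 165)) = Rational(643, 11)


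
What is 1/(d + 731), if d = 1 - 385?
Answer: 1/347 ≈ 0.0028818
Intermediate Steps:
d = -384
1/(d + 731) = 1/(-384 + 731) = 1/347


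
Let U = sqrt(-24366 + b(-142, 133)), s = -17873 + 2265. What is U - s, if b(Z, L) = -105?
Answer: 15608 + 3*I*sqrt(2719) ≈ 15608.0 + 156.43*I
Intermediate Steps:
s = -15608
U = 3*I*sqrt(2719) (U = sqrt(-24366 - 105) = sqrt(-24471) = 3*I*sqrt(2719) ≈ 156.43*I)
U - s = 3*I*sqrt(2719) - 1*(-15608) = 3*I*sqrt(2719) + 15608 = 15608 + 3*I*sqrt(2719)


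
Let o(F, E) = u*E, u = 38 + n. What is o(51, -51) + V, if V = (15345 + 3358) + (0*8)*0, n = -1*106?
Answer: 22171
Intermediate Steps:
n = -106
u = -68 (u = 38 - 106 = -68)
o(F, E) = -68*E
V = 18703 (V = 18703 + 0*0 = 18703 + 0 = 18703)
o(51, -51) + V = -68*(-51) + 18703 = 3468 + 18703 = 22171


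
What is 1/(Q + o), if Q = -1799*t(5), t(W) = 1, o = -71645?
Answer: -1/73444 ≈ -1.3616e-5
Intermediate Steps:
Q = -1799 (Q = -1799*1 = -1799)
1/(Q + o) = 1/(-1799 - 71645) = 1/(-73444) = -1/73444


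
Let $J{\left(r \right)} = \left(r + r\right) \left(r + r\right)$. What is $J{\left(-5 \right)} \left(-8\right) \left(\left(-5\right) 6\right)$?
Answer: $24000$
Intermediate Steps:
$J{\left(r \right)} = 4 r^{2}$ ($J{\left(r \right)} = 2 r 2 r = 4 r^{2}$)
$J{\left(-5 \right)} \left(-8\right) \left(\left(-5\right) 6\right) = 4 \left(-5\right)^{2} \left(-8\right) \left(\left(-5\right) 6\right) = 4 \cdot 25 \left(-8\right) \left(-30\right) = 100 \left(-8\right) \left(-30\right) = \left(-800\right) \left(-30\right) = 24000$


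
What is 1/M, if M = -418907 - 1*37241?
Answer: -1/456148 ≈ -2.1923e-6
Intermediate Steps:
M = -456148 (M = -418907 - 37241 = -456148)
1/M = 1/(-456148) = -1/456148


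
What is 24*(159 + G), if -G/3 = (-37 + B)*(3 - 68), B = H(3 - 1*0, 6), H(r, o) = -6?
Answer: -197424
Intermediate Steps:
B = -6
G = -8385 (G = -3*(-37 - 6)*(3 - 68) = -(-129)*(-65) = -3*2795 = -8385)
24*(159 + G) = 24*(159 - 8385) = 24*(-8226) = -197424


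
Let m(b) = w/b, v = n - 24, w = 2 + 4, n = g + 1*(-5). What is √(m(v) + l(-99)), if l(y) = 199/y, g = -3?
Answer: 59*I*√11/132 ≈ 1.4824*I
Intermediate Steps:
n = -8 (n = -3 + 1*(-5) = -3 - 5 = -8)
w = 6
v = -32 (v = -8 - 24 = -32)
m(b) = 6/b
√(m(v) + l(-99)) = √(6/(-32) + 199/(-99)) = √(6*(-1/32) + 199*(-1/99)) = √(-3/16 - 199/99) = √(-3481/1584) = 59*I*√11/132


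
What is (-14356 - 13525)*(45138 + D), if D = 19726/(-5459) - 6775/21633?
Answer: -148608182000204843/118094547 ≈ -1.2584e+9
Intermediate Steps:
D = -463717283/118094547 (D = 19726*(-1/5459) - 6775*1/21633 = -19726/5459 - 6775/21633 = -463717283/118094547 ≈ -3.9267)
(-14356 - 13525)*(45138 + D) = (-14356 - 13525)*(45138 - 463717283/118094547) = -27881*5330087945203/118094547 = -148608182000204843/118094547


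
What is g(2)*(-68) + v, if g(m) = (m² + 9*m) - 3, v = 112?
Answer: -1180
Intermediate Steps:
g(m) = -3 + m² + 9*m
g(2)*(-68) + v = (-3 + 2² + 9*2)*(-68) + 112 = (-3 + 4 + 18)*(-68) + 112 = 19*(-68) + 112 = -1292 + 112 = -1180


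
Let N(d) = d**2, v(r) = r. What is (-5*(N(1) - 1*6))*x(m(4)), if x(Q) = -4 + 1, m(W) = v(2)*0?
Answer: -75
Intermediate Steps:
m(W) = 0 (m(W) = 2*0 = 0)
x(Q) = -3
(-5*(N(1) - 1*6))*x(m(4)) = -5*(1**2 - 1*6)*(-3) = -5*(1 - 6)*(-3) = -5*(-5)*(-3) = 25*(-3) = -75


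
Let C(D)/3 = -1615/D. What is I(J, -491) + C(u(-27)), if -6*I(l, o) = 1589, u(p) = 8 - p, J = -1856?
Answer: -16937/42 ≈ -403.26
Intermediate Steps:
I(l, o) = -1589/6 (I(l, o) = -1/6*1589 = -1589/6)
C(D) = -4845/D (C(D) = 3*(-1615/D) = -4845/D)
I(J, -491) + C(u(-27)) = -1589/6 - 4845/(8 - 1*(-27)) = -1589/6 - 4845/(8 + 27) = -1589/6 - 4845/35 = -1589/6 - 4845*1/35 = -1589/6 - 969/7 = -16937/42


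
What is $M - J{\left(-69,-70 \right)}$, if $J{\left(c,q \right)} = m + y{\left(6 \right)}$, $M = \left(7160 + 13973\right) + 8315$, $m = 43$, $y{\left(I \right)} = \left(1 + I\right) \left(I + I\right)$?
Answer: $29321$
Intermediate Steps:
$y{\left(I \right)} = 2 I \left(1 + I\right)$ ($y{\left(I \right)} = \left(1 + I\right) 2 I = 2 I \left(1 + I\right)$)
$M = 29448$ ($M = 21133 + 8315 = 29448$)
$J{\left(c,q \right)} = 127$ ($J{\left(c,q \right)} = 43 + 2 \cdot 6 \left(1 + 6\right) = 43 + 2 \cdot 6 \cdot 7 = 43 + 84 = 127$)
$M - J{\left(-69,-70 \right)} = 29448 - 127 = 29321$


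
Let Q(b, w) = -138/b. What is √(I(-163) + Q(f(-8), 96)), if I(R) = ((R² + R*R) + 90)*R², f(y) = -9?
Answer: √12727932726/3 ≈ 37606.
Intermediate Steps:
I(R) = R²*(90 + 2*R²) (I(R) = ((R² + R²) + 90)*R² = (2*R² + 90)*R² = (90 + 2*R²)*R² = R²*(90 + 2*R²))
√(I(-163) + Q(f(-8), 96)) = √(2*(-163)²*(45 + (-163)²) - 138/(-9)) = √(2*26569*(45 + 26569) - 138*(-⅑)) = √(2*26569*26614 + 46/3) = √(1414214732 + 46/3) = √(4242644242/3) = √12727932726/3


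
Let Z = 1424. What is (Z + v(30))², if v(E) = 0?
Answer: 2027776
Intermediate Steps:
(Z + v(30))² = (1424 + 0)² = 1424² = 2027776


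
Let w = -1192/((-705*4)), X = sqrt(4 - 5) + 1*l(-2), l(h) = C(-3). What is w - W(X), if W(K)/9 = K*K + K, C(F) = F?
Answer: -31427/705 + 45*I ≈ -44.577 + 45.0*I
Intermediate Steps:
l(h) = -3
X = -3 + I (X = sqrt(4 - 5) + 1*(-3) = sqrt(-1) - 3 = I - 3 = -3 + I ≈ -3.0 + 1.0*I)
W(K) = 9*K + 9*K**2 (W(K) = 9*(K*K + K) = 9*(K**2 + K) = 9*(K + K**2) = 9*K + 9*K**2)
w = 298/705 (w = -1192/(-2820) = -1192*(-1/2820) = 298/705 ≈ 0.42270)
w - W(X) = 298/705 - 9*(-3 + I)*(1 + (-3 + I)) = 298/705 - 9*(-3 + I)*(-2 + I)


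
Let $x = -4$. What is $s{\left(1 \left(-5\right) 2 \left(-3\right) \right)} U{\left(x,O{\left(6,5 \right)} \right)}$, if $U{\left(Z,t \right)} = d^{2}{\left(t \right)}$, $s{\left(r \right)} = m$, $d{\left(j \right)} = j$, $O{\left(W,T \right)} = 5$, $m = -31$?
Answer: $-775$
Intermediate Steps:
$s{\left(r \right)} = -31$
$U{\left(Z,t \right)} = t^{2}$
$s{\left(1 \left(-5\right) 2 \left(-3\right) \right)} U{\left(x,O{\left(6,5 \right)} \right)} = - 31 \cdot 5^{2} = \left(-31\right) 25 = -775$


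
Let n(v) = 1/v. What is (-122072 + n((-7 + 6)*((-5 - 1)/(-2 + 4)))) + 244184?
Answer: 366337/3 ≈ 1.2211e+5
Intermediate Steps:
(-122072 + n((-7 + 6)*((-5 - 1)/(-2 + 4)))) + 244184 = (-122072 + 1/((-7 + 6)*((-5 - 1)/(-2 + 4)))) + 244184 = (-122072 + 1/(-(-6)/2)) + 244184 = (-122072 + 1/(-1*(-3))) + 244184 = (-122072 + 1/3) + 244184 = -366215/3 + 244184 = 366337/3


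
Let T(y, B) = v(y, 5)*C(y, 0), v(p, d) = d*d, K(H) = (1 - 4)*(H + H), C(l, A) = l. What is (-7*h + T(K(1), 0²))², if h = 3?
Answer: 29241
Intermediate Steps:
K(H) = -6*H
v(p, d) = d²
T(y, B) = 25*y (T(y, B) = 5²*y = 25*y)
(-7*h + T(K(1), 0²))² = (-7*3 + 25*(-6*1))² = (-21 + 25*(-6))² = (-21 - 150)² = (-171)² = 29241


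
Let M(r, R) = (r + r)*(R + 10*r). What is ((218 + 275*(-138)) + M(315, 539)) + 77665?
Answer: 2364003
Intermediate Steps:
M(r, R) = 2*r*(R + 10*r) (M(r, R) = (2*r)*(R + 10*r) = 2*r*(R + 10*r))
((218 + 275*(-138)) + M(315, 539)) + 77665 = ((218 + 275*(-138)) + 2*315*(539 + 10*315)) + 77665 = ((218 - 37950) + 2*315*(539 + 3150)) + 77665 = (-37732 + 2*315*3689) + 77665 = (-37732 + 2324070) + 77665 = 2286338 + 77665 = 2364003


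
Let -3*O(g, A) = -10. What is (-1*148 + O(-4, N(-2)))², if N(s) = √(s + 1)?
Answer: 188356/9 ≈ 20928.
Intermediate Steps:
N(s) = √(1 + s)
O(g, A) = 10/3 (O(g, A) = -⅓*(-10) = 10/3)
(-1*148 + O(-4, N(-2)))² = (-1*148 + 10/3)² = (-148 + 10/3)² = (-434/3)² = 188356/9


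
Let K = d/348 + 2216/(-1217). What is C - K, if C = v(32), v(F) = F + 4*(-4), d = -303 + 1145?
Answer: 3261355/211758 ≈ 15.401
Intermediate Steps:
d = 842
K = 126773/211758 (K = 842/348 + 2216/(-1217) = 842*(1/348) + 2216*(-1/1217) = 421/174 - 2216/1217 = 126773/211758 ≈ 0.59867)
v(F) = -16 + F (v(F) = F - 16 = -16 + F)
C = 16 (C = -16 + 32 = 16)
C - K = 16 - 1*126773/211758 = 16 - 126773/211758 = 3261355/211758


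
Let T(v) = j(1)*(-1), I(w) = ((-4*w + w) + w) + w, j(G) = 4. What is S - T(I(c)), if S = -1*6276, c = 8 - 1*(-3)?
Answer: -6272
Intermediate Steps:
c = 11 (c = 8 + 3 = 11)
I(w) = -w (I(w) = (-3*w + w) + w = -2*w + w = -w)
T(v) = -4 (T(v) = 4*(-1) = -4)
S = -6276
S - T(I(c)) = -6276 - 1*(-4) = -6276 + 4 = -6272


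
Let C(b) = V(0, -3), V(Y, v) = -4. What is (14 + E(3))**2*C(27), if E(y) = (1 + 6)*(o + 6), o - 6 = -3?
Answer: -23716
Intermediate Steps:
o = 3 (o = 6 - 3 = 3)
E(y) = 63 (E(y) = (1 + 6)*(3 + 6) = 7*9 = 63)
C(b) = -4
(14 + E(3))**2*C(27) = (14 + 63)**2*(-4) = 77**2*(-4) = 5929*(-4) = -23716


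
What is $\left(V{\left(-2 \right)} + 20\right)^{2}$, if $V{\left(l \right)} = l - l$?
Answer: $400$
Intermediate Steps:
$V{\left(l \right)} = 0$
$\left(V{\left(-2 \right)} + 20\right)^{2} = \left(0 + 20\right)^{2} = 20^{2} = 400$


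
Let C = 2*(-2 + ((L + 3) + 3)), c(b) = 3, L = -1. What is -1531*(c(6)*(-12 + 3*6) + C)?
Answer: -36744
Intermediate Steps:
C = 6 (C = 2*(-2 + ((-1 + 3) + 3)) = 2*(-2 + (2 + 3)) = 2*(-2 + 5) = 2*3 = 6)
-1531*(c(6)*(-12 + 3*6) + C) = -1531*(3*(-12 + 3*6) + 6) = -1531*(3*(-12 + 18) + 6) = -1531*(3*6 + 6) = -1531*(18 + 6) = -1531*24 = -36744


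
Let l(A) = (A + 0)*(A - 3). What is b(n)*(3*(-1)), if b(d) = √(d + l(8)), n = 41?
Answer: -27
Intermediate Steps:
l(A) = A*(-3 + A)
b(d) = √(40 + d) (b(d) = √(d + 8*(-3 + 8)) = √(d + 8*5) = √(d + 40) = √(40 + d))
b(n)*(3*(-1)) = √(40 + 41)*(3*(-1)) = √81*(-3) = 9*(-3) = -27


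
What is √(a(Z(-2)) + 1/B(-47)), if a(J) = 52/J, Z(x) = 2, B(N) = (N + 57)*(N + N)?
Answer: √5743165/470 ≈ 5.0989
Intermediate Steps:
B(N) = 2*N*(57 + N) (B(N) = (57 + N)*(2*N) = 2*N*(57 + N))
√(a(Z(-2)) + 1/B(-47)) = √(52/2 + 1/(2*(-47)*(57 - 47))) = √(52*(½) + 1/(2*(-47)*10)) = √(26 + 1/(-940)) = √(26 - 1/940) = √(24439/940) = √5743165/470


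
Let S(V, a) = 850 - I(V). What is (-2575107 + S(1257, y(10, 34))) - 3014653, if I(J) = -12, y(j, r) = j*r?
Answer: -5588898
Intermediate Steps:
S(V, a) = 862 (S(V, a) = 850 - 1*(-12) = 850 + 12 = 862)
(-2575107 + S(1257, y(10, 34))) - 3014653 = (-2575107 + 862) - 3014653 = -2574245 - 3014653 = -5588898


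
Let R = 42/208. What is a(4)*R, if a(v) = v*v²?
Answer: 168/13 ≈ 12.923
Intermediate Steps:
R = 21/104 (R = 42*(1/208) = 21/104 ≈ 0.20192)
a(v) = v³
a(4)*R = 4³*(21/104) = 64*(21/104) = 168/13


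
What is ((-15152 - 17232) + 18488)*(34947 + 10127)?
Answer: -626348304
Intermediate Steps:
((-15152 - 17232) + 18488)*(34947 + 10127) = (-32384 + 18488)*45074 = -13896*45074 = -626348304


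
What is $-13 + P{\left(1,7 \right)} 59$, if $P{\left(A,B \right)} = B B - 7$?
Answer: $2465$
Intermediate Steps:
$P{\left(A,B \right)} = -7 + B^{2}$ ($P{\left(A,B \right)} = B^{2} - 7 = -7 + B^{2}$)
$-13 + P{\left(1,7 \right)} 59 = -13 + \left(-7 + 7^{2}\right) 59 = -13 + \left(-7 + 49\right) 59 = -13 + 42 \cdot 59 = -13 + 2478 = 2465$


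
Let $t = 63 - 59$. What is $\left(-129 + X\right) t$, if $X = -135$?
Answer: $-1056$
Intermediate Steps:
$t = 4$ ($t = 63 - 59 = 4$)
$\left(-129 + X\right) t = \left(-129 - 135\right) 4 = \left(-264\right) 4 = -1056$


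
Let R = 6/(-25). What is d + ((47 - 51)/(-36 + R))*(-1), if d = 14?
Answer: 6292/453 ≈ 13.890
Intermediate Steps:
R = -6/25 (R = 6*(-1/25) = -6/25 ≈ -0.24000)
d + ((47 - 51)/(-36 + R))*(-1) = 14 + ((47 - 51)/(-36 - 6/25))*(-1) = 14 - 4/(-906/25)*(-1) = 14 - 4*(-25/906)*(-1) = 14 + (50/453)*(-1) = 14 - 50/453 = 6292/453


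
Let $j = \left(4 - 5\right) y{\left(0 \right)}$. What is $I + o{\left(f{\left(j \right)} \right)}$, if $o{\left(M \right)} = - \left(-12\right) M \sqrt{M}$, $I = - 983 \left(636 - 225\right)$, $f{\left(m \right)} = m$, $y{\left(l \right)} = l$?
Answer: $-404013$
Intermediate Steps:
$j = 0$ ($j = \left(4 - 5\right) 0 = \left(-1\right) 0 = 0$)
$I = -404013$ ($I = \left(-983\right) 411 = -404013$)
$o{\left(M \right)} = 12 M^{\frac{3}{2}}$ ($o{\left(M \right)} = 12 M \sqrt{M} = 12 M^{\frac{3}{2}}$)
$I + o{\left(f{\left(j \right)} \right)} = -404013 + 12 \cdot 0^{\frac{3}{2}} = -404013 + 12 \cdot 0 = -404013 + 0 = -404013$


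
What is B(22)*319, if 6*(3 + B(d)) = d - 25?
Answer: -2233/2 ≈ -1116.5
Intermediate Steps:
B(d) = -43/6 + d/6 (B(d) = -3 + (d - 25)/6 = -3 + (-25 + d)/6 = -3 + (-25/6 + d/6) = -43/6 + d/6)
B(22)*319 = (-43/6 + (1/6)*22)*319 = (-43/6 + 11/3)*319 = -7/2*319 = -2233/2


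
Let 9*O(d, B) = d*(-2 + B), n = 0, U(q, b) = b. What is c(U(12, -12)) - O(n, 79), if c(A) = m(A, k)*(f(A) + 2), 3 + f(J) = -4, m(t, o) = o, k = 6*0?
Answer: 0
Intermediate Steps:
k = 0
f(J) = -7 (f(J) = -3 - 4 = -7)
O(d, B) = d*(-2 + B)/9 (O(d, B) = (d*(-2 + B))/9 = d*(-2 + B)/9)
c(A) = 0 (c(A) = 0*(-7 + 2) = 0*(-5) = 0)
c(U(12, -12)) - O(n, 79) = 0 - 0*(-2 + 79)/9 = 0 - 0*77/9 = 0 - 1*0 = 0 + 0 = 0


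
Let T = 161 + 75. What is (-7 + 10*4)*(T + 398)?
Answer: 20922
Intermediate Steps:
T = 236
(-7 + 10*4)*(T + 398) = (-7 + 10*4)*(236 + 398) = (-7 + 40)*634 = 33*634 = 20922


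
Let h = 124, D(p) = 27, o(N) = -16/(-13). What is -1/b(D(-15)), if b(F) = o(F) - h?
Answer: 13/1596 ≈ 0.0081454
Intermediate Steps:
o(N) = 16/13 (o(N) = -16*(-1/13) = 16/13)
b(F) = -1596/13 (b(F) = 16/13 - 1*124 = 16/13 - 124 = -1596/13)
-1/b(D(-15)) = -1/(-1596/13) = -1*(-13/1596) = 13/1596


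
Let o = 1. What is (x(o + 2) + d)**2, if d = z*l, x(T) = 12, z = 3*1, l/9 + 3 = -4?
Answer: 31329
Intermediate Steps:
l = -63 (l = -27 + 9*(-4) = -27 - 36 = -63)
z = 3
d = -189 (d = 3*(-63) = -189)
(x(o + 2) + d)**2 = (12 - 189)**2 = (-177)**2 = 31329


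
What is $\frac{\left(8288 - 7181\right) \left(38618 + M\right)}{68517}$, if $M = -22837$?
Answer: $\frac{1941063}{7613} \approx 254.97$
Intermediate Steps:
$\frac{\left(8288 - 7181\right) \left(38618 + M\right)}{68517} = \frac{\left(8288 - 7181\right) \left(38618 - 22837\right)}{68517} = 1107 \cdot 15781 \cdot \frac{1}{68517} = 17469567 \cdot \frac{1}{68517} = \frac{1941063}{7613}$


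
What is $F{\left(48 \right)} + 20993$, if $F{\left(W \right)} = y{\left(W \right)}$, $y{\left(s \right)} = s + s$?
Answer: $21089$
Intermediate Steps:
$y{\left(s \right)} = 2 s$
$F{\left(W \right)} = 2 W$
$F{\left(48 \right)} + 20993 = 2 \cdot 48 + 20993 = 96 + 20993 = 21089$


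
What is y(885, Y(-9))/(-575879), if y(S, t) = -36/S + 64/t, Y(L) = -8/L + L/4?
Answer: 680268/8324330945 ≈ 8.1720e-5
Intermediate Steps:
Y(L) = -8/L + L/4 (Y(L) = -8/L + L*(¼) = -8/L + L/4)
y(885, Y(-9))/(-575879) = (-36/885 + 64/(-8/(-9) + (¼)*(-9)))/(-575879) = (-36*1/885 + 64/(-8*(-⅑) - 9/4))*(-1/575879) = (-12/295 + 64/(8/9 - 9/4))*(-1/575879) = (-12/295 + 64/(-49/36))*(-1/575879) = (-12/295 + 64*(-36/49))*(-1/575879) = (-12/295 - 2304/49)*(-1/575879) = -680268/14455*(-1/575879) = 680268/8324330945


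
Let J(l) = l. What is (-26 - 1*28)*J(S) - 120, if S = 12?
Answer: -768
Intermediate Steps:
(-26 - 1*28)*J(S) - 120 = (-26 - 1*28)*12 - 120 = (-26 - 28)*12 - 120 = -54*12 - 120 = -648 - 120 = -768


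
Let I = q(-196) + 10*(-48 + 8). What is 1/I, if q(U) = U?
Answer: -1/596 ≈ -0.0016779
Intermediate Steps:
I = -596 (I = -196 + 10*(-48 + 8) = -196 + 10*(-40) = -196 - 400 = -596)
1/I = 1/(-596) = -1/596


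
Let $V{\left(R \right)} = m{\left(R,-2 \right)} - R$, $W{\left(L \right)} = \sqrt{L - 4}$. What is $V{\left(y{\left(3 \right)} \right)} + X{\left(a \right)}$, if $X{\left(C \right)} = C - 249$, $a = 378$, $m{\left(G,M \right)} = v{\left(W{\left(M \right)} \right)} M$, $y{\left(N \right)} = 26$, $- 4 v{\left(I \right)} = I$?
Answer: $103 + \frac{i \sqrt{6}}{2} \approx 103.0 + 1.2247 i$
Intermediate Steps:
$W{\left(L \right)} = \sqrt{-4 + L}$
$v{\left(I \right)} = - \frac{I}{4}$
$m{\left(G,M \right)} = - \frac{M \sqrt{-4 + M}}{4}$ ($m{\left(G,M \right)} = - \frac{\sqrt{-4 + M}}{4} M = - \frac{M \sqrt{-4 + M}}{4}$)
$X{\left(C \right)} = -249 + C$ ($X{\left(C \right)} = C - 249 = -249 + C$)
$V{\left(R \right)} = - R + \frac{i \sqrt{6}}{2}$ ($V{\left(R \right)} = \left(- \frac{1}{4}\right) \left(-2\right) \sqrt{-4 - 2} - R = \left(- \frac{1}{4}\right) \left(-2\right) \sqrt{-6} - R = \left(- \frac{1}{4}\right) \left(-2\right) i \sqrt{6} - R = \frac{i \sqrt{6}}{2} - R = - R + \frac{i \sqrt{6}}{2}$)
$V{\left(y{\left(3 \right)} \right)} + X{\left(a \right)} = \left(\left(-1\right) 26 + \frac{i \sqrt{6}}{2}\right) + \left(-249 + 378\right) = \left(-26 + \frac{i \sqrt{6}}{2}\right) + 129 = 103 + \frac{i \sqrt{6}}{2}$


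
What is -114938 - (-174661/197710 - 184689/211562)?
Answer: -1201886087395022/10456980755 ≈ -1.1494e+5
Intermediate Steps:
-114938 - (-174661/197710 - 184689/211562) = -114938 - 1*(-18366623168/10456980755) = -114938 + 18366623168/10456980755 = -1201886087395022/10456980755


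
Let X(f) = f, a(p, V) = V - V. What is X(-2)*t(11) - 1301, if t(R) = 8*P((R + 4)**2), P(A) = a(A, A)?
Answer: -1301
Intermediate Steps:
a(p, V) = 0
P(A) = 0
t(R) = 0 (t(R) = 8*0 = 0)
X(-2)*t(11) - 1301 = -2*0 - 1301 = 0 - 1301 = -1301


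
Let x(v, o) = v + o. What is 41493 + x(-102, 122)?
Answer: 41513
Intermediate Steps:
x(v, o) = o + v
41493 + x(-102, 122) = 41493 + (122 - 102) = 41493 + 20 = 41513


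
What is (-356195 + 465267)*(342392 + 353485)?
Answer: 75900696144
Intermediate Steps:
(-356195 + 465267)*(342392 + 353485) = 109072*695877 = 75900696144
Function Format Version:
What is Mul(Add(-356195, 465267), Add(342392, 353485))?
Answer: 75900696144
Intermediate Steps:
Mul(Add(-356195, 465267), Add(342392, 353485)) = Mul(109072, 695877) = 75900696144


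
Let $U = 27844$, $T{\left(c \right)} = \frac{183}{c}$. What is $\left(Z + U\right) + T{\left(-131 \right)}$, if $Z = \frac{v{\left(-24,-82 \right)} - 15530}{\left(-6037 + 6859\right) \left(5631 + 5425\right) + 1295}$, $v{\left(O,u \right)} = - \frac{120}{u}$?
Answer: $\frac{1359241699302297}{48818775317} \approx 27843.0$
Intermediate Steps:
$Z = - \frac{636670}{372662407}$ ($Z = \frac{- \frac{120}{-82} - 15530}{\left(-6037 + 6859\right) \left(5631 + 5425\right) + 1295} = \frac{\left(-120\right) \left(- \frac{1}{82}\right) - 15530}{822 \cdot 11056 + 1295} = \frac{\frac{60}{41} - 15530}{9088032 + 1295} = - \frac{636670}{41 \cdot 9089327} = \left(- \frac{636670}{41}\right) \frac{1}{9089327} = - \frac{636670}{372662407} \approx -0.0017084$)
$\left(Z + U\right) + T{\left(-131 \right)} = \left(- \frac{636670}{372662407} + 27844\right) + \frac{183}{-131} = \frac{10376411423838}{372662407} + 183 \left(- \frac{1}{131}\right) = \frac{10376411423838}{372662407} - \frac{183}{131} = \frac{1359241699302297}{48818775317}$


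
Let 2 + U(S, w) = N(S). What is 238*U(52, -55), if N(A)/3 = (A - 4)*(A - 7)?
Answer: 1541764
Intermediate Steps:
N(A) = 3*(-7 + A)*(-4 + A) (N(A) = 3*((A - 4)*(A - 7)) = 3*((-4 + A)*(-7 + A)) = 3*((-7 + A)*(-4 + A)) = 3*(-7 + A)*(-4 + A))
U(S, w) = 82 - 33*S + 3*S² (U(S, w) = -2 + (84 - 33*S + 3*S²) = 82 - 33*S + 3*S²)
238*U(52, -55) = 238*(82 - 33*52 + 3*52²) = 238*(82 - 1716 + 3*2704) = 238*(82 - 1716 + 8112) = 238*6478 = 1541764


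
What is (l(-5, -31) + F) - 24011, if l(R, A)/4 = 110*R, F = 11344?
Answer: -14867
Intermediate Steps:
l(R, A) = 440*R (l(R, A) = 4*(110*R) = 440*R)
(l(-5, -31) + F) - 24011 = (440*(-5) + 11344) - 24011 = (-2200 + 11344) - 24011 = 9144 - 24011 = -14867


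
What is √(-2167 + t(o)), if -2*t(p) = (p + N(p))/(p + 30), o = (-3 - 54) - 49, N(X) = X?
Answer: I*√3131162/38 ≈ 46.566*I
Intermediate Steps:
o = -106 (o = -57 - 49 = -106)
t(p) = -p/(30 + p) (t(p) = -(p + p)/(2*(p + 30)) = -2*p/(2*(30 + p)) = -p/(30 + p))
√(-2167 + t(o)) = √(-2167 - 1*(-106)/(30 - 106)) = √(-2167 - 1*(-106)/(-76)) = √(-2167 - 1*(-106)*(-1/76)) = √(-2167 - 53/38) = √(-82399/38) = I*√3131162/38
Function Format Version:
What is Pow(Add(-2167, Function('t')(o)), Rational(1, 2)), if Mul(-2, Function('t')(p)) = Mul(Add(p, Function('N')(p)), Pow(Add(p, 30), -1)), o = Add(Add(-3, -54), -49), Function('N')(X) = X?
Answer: Mul(Rational(1, 38), I, Pow(3131162, Rational(1, 2))) ≈ Mul(46.566, I)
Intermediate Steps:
o = -106 (o = Add(-57, -49) = -106)
Function('t')(p) = Mul(-1, p, Pow(Add(30, p), -1)) (Function('t')(p) = Mul(Rational(-1, 2), Mul(Add(p, p), Pow(Add(p, 30), -1))) = Mul(Rational(-1, 2), Mul(Mul(2, p), Pow(Add(30, p), -1))) = Mul(Rational(-1, 2), Mul(2, p, Pow(Add(30, p), -1))) = Mul(-1, p, Pow(Add(30, p), -1)))
Pow(Add(-2167, Function('t')(o)), Rational(1, 2)) = Pow(Add(-2167, Mul(-1, -106, Pow(Add(30, -106), -1))), Rational(1, 2)) = Pow(Add(-2167, Mul(-1, -106, Pow(-76, -1))), Rational(1, 2)) = Pow(Add(-2167, Mul(-1, -106, Rational(-1, 76))), Rational(1, 2)) = Pow(Add(-2167, Rational(-53, 38)), Rational(1, 2)) = Pow(Rational(-82399, 38), Rational(1, 2)) = Mul(Rational(1, 38), I, Pow(3131162, Rational(1, 2)))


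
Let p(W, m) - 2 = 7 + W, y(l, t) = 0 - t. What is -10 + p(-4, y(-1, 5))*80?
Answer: 390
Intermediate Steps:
y(l, t) = -t
p(W, m) = 9 + W (p(W, m) = 2 + (7 + W) = 9 + W)
-10 + p(-4, y(-1, 5))*80 = -10 + (9 - 4)*80 = -10 + 5*80 = -10 + 400 = 390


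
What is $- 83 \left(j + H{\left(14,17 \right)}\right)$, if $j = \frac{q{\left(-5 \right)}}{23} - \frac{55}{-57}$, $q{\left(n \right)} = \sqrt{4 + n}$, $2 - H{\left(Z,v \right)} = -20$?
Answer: $- \frac{108647}{57} - \frac{83 i}{23} \approx -1906.1 - 3.6087 i$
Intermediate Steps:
$H{\left(Z,v \right)} = 22$ ($H{\left(Z,v \right)} = 2 - -20 = 2 + 20 = 22$)
$j = \frac{55}{57} + \frac{i}{23}$ ($j = \frac{\sqrt{4 - 5}}{23} - \frac{55}{-57} = \sqrt{-1} \cdot \frac{1}{23} - - \frac{55}{57} = i \frac{1}{23} + \frac{55}{57} = \frac{i}{23} + \frac{55}{57} = \frac{55}{57} + \frac{i}{23} \approx 0.96491 + 0.043478 i$)
$- 83 \left(j + H{\left(14,17 \right)}\right) = - 83 \left(\left(\frac{55}{57} + \frac{i}{23}\right) + 22\right) = - 83 \left(\frac{1309}{57} + \frac{i}{23}\right) = - \frac{108647}{57} - \frac{83 i}{23}$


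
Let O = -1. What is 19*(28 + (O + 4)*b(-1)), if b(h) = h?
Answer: 475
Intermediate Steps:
19*(28 + (O + 4)*b(-1)) = 19*(28 + (-1 + 4)*(-1)) = 19*(28 + 3*(-1)) = 19*(28 - 3) = 19*25 = 475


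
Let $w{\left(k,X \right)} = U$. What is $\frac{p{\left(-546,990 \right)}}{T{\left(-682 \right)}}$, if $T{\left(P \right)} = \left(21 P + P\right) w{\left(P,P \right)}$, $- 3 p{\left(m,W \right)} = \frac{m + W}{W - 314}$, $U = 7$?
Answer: $\frac{37}{17749732} \approx 2.0845 \cdot 10^{-6}$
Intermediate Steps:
$w{\left(k,X \right)} = 7$
$p{\left(m,W \right)} = - \frac{W + m}{3 \left(-314 + W\right)}$ ($p{\left(m,W \right)} = - \frac{\left(m + W\right) \frac{1}{W - 314}}{3} = - \frac{\left(W + m\right) \frac{1}{-314 + W}}{3} = - \frac{\frac{1}{-314 + W} \left(W + m\right)}{3} = - \frac{W + m}{3 \left(-314 + W\right)}$)
$T{\left(P \right)} = 154 P$ ($T{\left(P \right)} = \left(21 P + P\right) 7 = 22 P 7 = 154 P$)
$\frac{p{\left(-546,990 \right)}}{T{\left(-682 \right)}} = \frac{\frac{1}{3} \frac{1}{-314 + 990} \left(\left(-1\right) 990 - -546\right)}{154 \left(-682\right)} = \frac{\frac{1}{3} \cdot \frac{1}{676} \left(-990 + 546\right)}{-105028} = \frac{1}{3} \cdot \frac{1}{676} \left(-444\right) \left(- \frac{1}{105028}\right) = \left(- \frac{37}{169}\right) \left(- \frac{1}{105028}\right) = \frac{37}{17749732}$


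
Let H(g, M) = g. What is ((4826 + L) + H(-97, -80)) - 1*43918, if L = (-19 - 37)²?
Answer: -36053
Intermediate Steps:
L = 3136 (L = (-56)² = 3136)
((4826 + L) + H(-97, -80)) - 1*43918 = ((4826 + 3136) - 97) - 1*43918 = (7962 - 97) - 43918 = 7865 - 43918 = -36053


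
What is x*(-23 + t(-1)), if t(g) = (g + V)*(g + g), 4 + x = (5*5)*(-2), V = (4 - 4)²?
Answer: 1134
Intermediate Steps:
V = 0 (V = 0² = 0)
x = -54 (x = -4 + (5*5)*(-2) = -4 + 25*(-2) = -4 - 50 = -54)
t(g) = 2*g² (t(g) = (g + 0)*(g + g) = g*(2*g) = 2*g²)
x*(-23 + t(-1)) = -54*(-23 + 2*(-1)²) = -54*(-23 + 2*1) = -54*(-23 + 2) = -54*(-21) = 1134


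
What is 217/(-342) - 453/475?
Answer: -13579/8550 ≈ -1.5882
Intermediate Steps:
217/(-342) - 453/475 = 217*(-1/342) - 453*1/475 = -217/342 - 453/475 = -13579/8550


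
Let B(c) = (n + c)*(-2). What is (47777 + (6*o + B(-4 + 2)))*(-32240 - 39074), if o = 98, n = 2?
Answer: -3449101610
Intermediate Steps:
B(c) = -4 - 2*c (B(c) = (2 + c)*(-2) = -4 - 2*c)
(47777 + (6*o + B(-4 + 2)))*(-32240 - 39074) = (47777 + (6*98 + (-4 - 2*(-4 + 2))))*(-32240 - 39074) = (47777 + (588 + (-4 - 2*(-2))))*(-71314) = (47777 + (588 + (-4 + 4)))*(-71314) = (47777 + (588 + 0))*(-71314) = (47777 + 588)*(-71314) = 48365*(-71314) = -3449101610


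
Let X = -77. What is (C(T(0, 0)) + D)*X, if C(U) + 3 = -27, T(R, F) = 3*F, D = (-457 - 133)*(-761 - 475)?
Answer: -56149170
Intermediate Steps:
D = 729240 (D = -590*(-1236) = 729240)
C(U) = -30 (C(U) = -3 - 27 = -30)
(C(T(0, 0)) + D)*X = (-30 + 729240)*(-77) = 729210*(-77) = -56149170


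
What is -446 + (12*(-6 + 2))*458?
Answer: -22430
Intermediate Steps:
-446 + (12*(-6 + 2))*458 = -446 + (12*(-4))*458 = -446 - 48*458 = -446 - 21984 = -22430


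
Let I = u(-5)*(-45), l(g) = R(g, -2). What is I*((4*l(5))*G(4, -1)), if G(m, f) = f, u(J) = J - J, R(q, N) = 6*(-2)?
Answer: 0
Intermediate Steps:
R(q, N) = -12
l(g) = -12
u(J) = 0
I = 0 (I = 0*(-45) = 0)
I*((4*l(5))*G(4, -1)) = 0*((4*(-12))*(-1)) = 0*(-48*(-1)) = 0*48 = 0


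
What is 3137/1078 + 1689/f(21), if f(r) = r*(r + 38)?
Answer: 271785/63602 ≈ 4.2732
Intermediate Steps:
f(r) = r*(38 + r)
3137/1078 + 1689/f(21) = 3137/1078 + 1689/((21*(38 + 21))) = 3137*(1/1078) + 1689/((21*59)) = 3137/1078 + 1689/1239 = 3137/1078 + 1689*(1/1239) = 3137/1078 + 563/413 = 271785/63602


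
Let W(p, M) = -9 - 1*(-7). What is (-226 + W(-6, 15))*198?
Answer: -45144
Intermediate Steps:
W(p, M) = -2 (W(p, M) = -9 + 7 = -2)
(-226 + W(-6, 15))*198 = (-226 - 2)*198 = -228*198 = -45144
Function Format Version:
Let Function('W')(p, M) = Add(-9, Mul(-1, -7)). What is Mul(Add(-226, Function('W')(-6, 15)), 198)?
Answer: -45144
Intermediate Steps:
Function('W')(p, M) = -2 (Function('W')(p, M) = Add(-9, 7) = -2)
Mul(Add(-226, Function('W')(-6, 15)), 198) = Mul(Add(-226, -2), 198) = Mul(-228, 198) = -45144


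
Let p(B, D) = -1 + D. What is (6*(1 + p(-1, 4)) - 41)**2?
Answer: 289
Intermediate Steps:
(6*(1 + p(-1, 4)) - 41)**2 = (6*(1 + (-1 + 4)) - 41)**2 = (6*(1 + 3) - 41)**2 = (6*4 - 41)**2 = (24 - 41)**2 = (-17)**2 = 289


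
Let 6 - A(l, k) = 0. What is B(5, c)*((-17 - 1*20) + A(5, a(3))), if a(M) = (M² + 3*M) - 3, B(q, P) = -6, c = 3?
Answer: 186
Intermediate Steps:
a(M) = -3 + M² + 3*M
A(l, k) = 6 (A(l, k) = 6 - 1*0 = 6 + 0 = 6)
B(5, c)*((-17 - 1*20) + A(5, a(3))) = -6*((-17 - 1*20) + 6) = -6*((-17 - 20) + 6) = -6*(-37 + 6) = -6*(-31) = 186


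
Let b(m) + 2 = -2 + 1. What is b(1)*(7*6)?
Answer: -126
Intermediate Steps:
b(m) = -3 (b(m) = -2 + (-2 + 1) = -2 - 1 = -3)
b(1)*(7*6) = -21*6 = -3*42 = -126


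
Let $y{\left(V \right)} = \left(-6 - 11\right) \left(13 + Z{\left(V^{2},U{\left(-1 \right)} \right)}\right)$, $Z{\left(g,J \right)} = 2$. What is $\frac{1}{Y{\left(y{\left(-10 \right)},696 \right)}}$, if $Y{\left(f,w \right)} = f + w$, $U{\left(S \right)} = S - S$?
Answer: $\frac{1}{441} \approx 0.0022676$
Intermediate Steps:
$U{\left(S \right)} = 0$
$y{\left(V \right)} = -255$ ($y{\left(V \right)} = \left(-6 - 11\right) \left(13 + 2\right) = \left(-17\right) 15 = -255$)
$\frac{1}{Y{\left(y{\left(-10 \right)},696 \right)}} = \frac{1}{-255 + 696} = \frac{1}{441}$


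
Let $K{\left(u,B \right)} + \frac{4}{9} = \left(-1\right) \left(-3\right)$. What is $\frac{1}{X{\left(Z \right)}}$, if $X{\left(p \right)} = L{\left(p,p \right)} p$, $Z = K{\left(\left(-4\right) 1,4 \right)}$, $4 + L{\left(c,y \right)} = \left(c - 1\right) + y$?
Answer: $\frac{81}{23} \approx 3.5217$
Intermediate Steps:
$L{\left(c,y \right)} = -5 + c + y$ ($L{\left(c,y \right)} = -4 + \left(\left(c - 1\right) + y\right) = -4 + \left(\left(-1 + c\right) + y\right) = -4 + \left(-1 + c + y\right) = -5 + c + y$)
$K{\left(u,B \right)} = \frac{23}{9}$ ($K{\left(u,B \right)} = - \frac{4}{9} - -3 = - \frac{4}{9} + 3 = \frac{23}{9}$)
$Z = \frac{23}{9} \approx 2.5556$
$X{\left(p \right)} = p \left(-5 + 2 p\right)$ ($X{\left(p \right)} = \left(-5 + p + p\right) p = \left(-5 + 2 p\right) p = p \left(-5 + 2 p\right)$)
$\frac{1}{X{\left(Z \right)}} = \frac{1}{\frac{23}{9} \left(-5 + 2 \cdot \frac{23}{9}\right)} = \frac{1}{\frac{23}{9} \left(-5 + \frac{46}{9}\right)} = \frac{1}{\frac{23}{9} \cdot \frac{1}{9}} = \frac{1}{\frac{23}{81}} = \frac{81}{23}$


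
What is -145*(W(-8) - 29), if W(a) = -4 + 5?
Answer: 4060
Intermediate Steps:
W(a) = 1
-145*(W(-8) - 29) = -145*(1 - 29) = -145*(-28) = 4060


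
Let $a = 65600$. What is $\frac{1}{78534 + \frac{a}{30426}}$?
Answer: $\frac{15213}{1194770542} \approx 1.2733 \cdot 10^{-5}$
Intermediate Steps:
$\frac{1}{78534 + \frac{a}{30426}} = \frac{1}{78534 + \frac{65600}{30426}} = \frac{1}{78534 + 65600 \cdot \frac{1}{30426}} = \frac{1}{78534 + \frac{32800}{15213}} = \frac{1}{\frac{1194770542}{15213}} = \frac{15213}{1194770542}$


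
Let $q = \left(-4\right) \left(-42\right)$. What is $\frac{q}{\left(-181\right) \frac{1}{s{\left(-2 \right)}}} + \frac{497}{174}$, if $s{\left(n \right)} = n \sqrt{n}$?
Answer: $\frac{497}{174} + \frac{336 i \sqrt{2}}{181} \approx 2.8563 + 2.6253 i$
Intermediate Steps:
$s{\left(n \right)} = n^{\frac{3}{2}}$
$q = 168$
$\frac{q}{\left(-181\right) \frac{1}{s{\left(-2 \right)}}} + \frac{497}{174} = \frac{168}{\left(-181\right) \frac{1}{\left(-2\right)^{\frac{3}{2}}}} + \frac{497}{174} = \frac{168}{\left(-181\right) \frac{1}{\left(-2\right) i \sqrt{2}}} + 497 \cdot \frac{1}{174} = \frac{168}{\left(-181\right) \frac{i \sqrt{2}}{4}} + \frac{497}{174} = \frac{168}{\left(- \frac{181}{4}\right) i \sqrt{2}} + \frac{497}{174} = 168 \frac{2 i \sqrt{2}}{181} + \frac{497}{174} = \frac{336 i \sqrt{2}}{181} + \frac{497}{174} = \frac{497}{174} + \frac{336 i \sqrt{2}}{181}$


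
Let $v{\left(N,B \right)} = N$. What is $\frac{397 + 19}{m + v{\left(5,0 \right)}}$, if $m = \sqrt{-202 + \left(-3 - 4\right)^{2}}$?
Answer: $\frac{1040}{89} - \frac{624 i \sqrt{17}}{89} \approx 11.685 - 28.908 i$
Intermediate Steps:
$m = 3 i \sqrt{17}$ ($m = \sqrt{-202 + \left(-7\right)^{2}} = \sqrt{-202 + 49} = \sqrt{-153} = 3 i \sqrt{17} \approx 12.369 i$)
$\frac{397 + 19}{m + v{\left(5,0 \right)}} = \frac{397 + 19}{3 i \sqrt{17} + 5} = \frac{416}{5 + 3 i \sqrt{17}}$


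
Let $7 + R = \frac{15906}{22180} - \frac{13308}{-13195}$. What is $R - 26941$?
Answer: $- \frac{788623406369}{29266510} \approx -26946.0$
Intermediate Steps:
$R = - \frac{154360459}{29266510}$ ($R = -7 + \left(\frac{15906}{22180} - \frac{13308}{-13195}\right) = -7 + \left(15906 \cdot \frac{1}{22180} - - \frac{13308}{13195}\right) = -7 + \left(\frac{7953}{11090} + \frac{13308}{13195}\right) = -7 + \frac{50505111}{29266510} = - \frac{154360459}{29266510} \approx -5.2743$)
$R - 26941 = - \frac{154360459}{29266510} - 26941 = - \frac{788623406369}{29266510}$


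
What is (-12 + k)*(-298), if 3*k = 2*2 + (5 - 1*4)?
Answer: 9238/3 ≈ 3079.3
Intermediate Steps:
k = 5/3 (k = (2*2 + (5 - 1*4))/3 = (4 + (5 - 4))/3 = (4 + 1)/3 = (1/3)*5 = 5/3 ≈ 1.6667)
(-12 + k)*(-298) = (-12 + 5/3)*(-298) = -31/3*(-298) = 9238/3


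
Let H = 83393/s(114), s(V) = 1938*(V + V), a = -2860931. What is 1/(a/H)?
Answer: -83393/1264142415384 ≈ -6.5968e-8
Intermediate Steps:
s(V) = 3876*V (s(V) = 1938*(2*V) = 3876*V)
H = 83393/441864 (H = 83393/((3876*114)) = 83393/441864 ≈ 0.18873)
1/(a/H) = 1/(-2860931/83393/441864) = 1/(-2860931*441864/83393) = 1/(-1264142415384/83393) = -83393/1264142415384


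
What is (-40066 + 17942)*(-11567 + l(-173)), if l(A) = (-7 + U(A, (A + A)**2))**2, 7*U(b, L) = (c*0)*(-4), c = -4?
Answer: 254824232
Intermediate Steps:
U(b, L) = 0 (U(b, L) = (-4*0*(-4))/7 = (0*(-4))/7 = (1/7)*0 = 0)
l(A) = 49 (l(A) = (-7 + 0)**2 = (-7)**2 = 49)
(-40066 + 17942)*(-11567 + l(-173)) = (-40066 + 17942)*(-11567 + 49) = -22124*(-11518) = 254824232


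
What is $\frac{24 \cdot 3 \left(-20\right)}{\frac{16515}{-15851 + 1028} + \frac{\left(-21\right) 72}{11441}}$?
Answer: $\frac{27134390880}{23484499} \approx 1155.4$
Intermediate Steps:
$\frac{24 \cdot 3 \left(-20\right)}{\frac{16515}{-15851 + 1028} + \frac{\left(-21\right) 72}{11441}} = \frac{72 \left(-20\right)}{\frac{16515}{-14823} - \frac{1512}{11441}} = - \frac{1440}{16515 \left(- \frac{1}{14823}\right) - \frac{1512}{11441}} = - \frac{1440}{- \frac{1835}{1647} - \frac{1512}{11441}} = - \frac{1440}{- \frac{23484499}{18843327}} = \left(-1440\right) \left(- \frac{18843327}{23484499}\right) = \frac{27134390880}{23484499}$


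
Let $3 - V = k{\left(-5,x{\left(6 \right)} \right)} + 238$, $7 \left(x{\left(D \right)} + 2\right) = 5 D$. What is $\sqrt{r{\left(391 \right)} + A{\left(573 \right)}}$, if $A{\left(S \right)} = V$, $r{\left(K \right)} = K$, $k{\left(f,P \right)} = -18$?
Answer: $\sqrt{174} \approx 13.191$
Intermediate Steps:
$x{\left(D \right)} = -2 + \frac{5 D}{7}$
$V = -217$ ($V = 3 - \left(-18 + 238\right) = 3 - 220 = -217$)
$A{\left(S \right)} = -217$
$\sqrt{r{\left(391 \right)} + A{\left(573 \right)}} = \sqrt{391 - 217} = \sqrt{174}$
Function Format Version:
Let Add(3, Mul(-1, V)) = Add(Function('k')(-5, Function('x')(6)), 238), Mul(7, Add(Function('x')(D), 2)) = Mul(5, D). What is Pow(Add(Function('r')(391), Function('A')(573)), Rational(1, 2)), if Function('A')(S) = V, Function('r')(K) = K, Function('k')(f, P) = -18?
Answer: Pow(174, Rational(1, 2)) ≈ 13.191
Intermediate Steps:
Function('x')(D) = Add(-2, Mul(Rational(5, 7), D)) (Function('x')(D) = Add(-2, Mul(Rational(1, 7), Mul(5, D))) = Add(-2, Mul(Rational(5, 7), D)))
V = -217 (V = Add(3, Mul(-1, Add(-18, 238))) = Add(3, Mul(-1, 220)) = Add(3, -220) = -217)
Function('A')(S) = -217
Pow(Add(Function('r')(391), Function('A')(573)), Rational(1, 2)) = Pow(Add(391, -217), Rational(1, 2)) = Pow(174, Rational(1, 2))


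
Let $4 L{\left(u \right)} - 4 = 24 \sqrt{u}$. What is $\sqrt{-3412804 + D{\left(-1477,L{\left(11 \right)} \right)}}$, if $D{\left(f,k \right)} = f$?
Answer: $i \sqrt{3414281} \approx 1847.8 i$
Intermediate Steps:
$L{\left(u \right)} = 1 + 6 \sqrt{u}$ ($L{\left(u \right)} = 1 + \frac{24 \sqrt{u}}{4} = 1 + 6 \sqrt{u}$)
$\sqrt{-3412804 + D{\left(-1477,L{\left(11 \right)} \right)}} = \sqrt{-3412804 - 1477} = \sqrt{-3414281} = i \sqrt{3414281}$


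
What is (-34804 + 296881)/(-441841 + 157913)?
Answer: -262077/283928 ≈ -0.92304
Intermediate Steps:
(-34804 + 296881)/(-441841 + 157913) = 262077/(-283928) = 262077*(-1/283928) = -262077/283928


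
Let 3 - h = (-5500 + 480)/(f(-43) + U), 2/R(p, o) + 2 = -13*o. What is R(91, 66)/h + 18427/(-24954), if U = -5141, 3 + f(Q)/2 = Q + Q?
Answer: -21698313224/29339104035 ≈ -0.73957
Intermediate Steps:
f(Q) = -6 + 4*Q (f(Q) = -6 + 2*(Q + Q) = -6 + 2*(2*Q) = -6 + 4*Q)
R(p, o) = 2/(-2 - 13*o)
h = 10937/5319 (h = 3 - (-5500 + 480)/((-6 + 4*(-43)) - 5141) = 3 - (-5020)/((-6 - 172) - 5141) = 3 - (-5020)/(-178 - 5141) = 3 - (-5020)/(-5319) = 3 - (-5020)*(-1)/5319 = 3 - 1*5020/5319 = 3 - 5020/5319 = 10937/5319 ≈ 2.0562)
R(91, 66)/h + 18427/(-24954) = (-2/(2 + 13*66))/(10937/5319) + 18427/(-24954) = -2/(2 + 858)*(5319/10937) + 18427*(-1/24954) = -2/860*(5319/10937) - 18427/24954 = -2*1/860*(5319/10937) - 18427/24954 = -1/430*5319/10937 - 18427/24954 = -5319/4702910 - 18427/24954 = -21698313224/29339104035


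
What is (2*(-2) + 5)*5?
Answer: 5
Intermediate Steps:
(2*(-2) + 5)*5 = (-4 + 5)*5 = 1*5 = 5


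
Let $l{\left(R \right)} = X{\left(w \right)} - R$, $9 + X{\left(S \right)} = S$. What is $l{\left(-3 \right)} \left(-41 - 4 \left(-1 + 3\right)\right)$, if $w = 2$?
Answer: $196$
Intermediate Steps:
$X{\left(S \right)} = -9 + S$
$l{\left(R \right)} = -7 - R$ ($l{\left(R \right)} = \left(-9 + 2\right) - R = -7 - R$)
$l{\left(-3 \right)} \left(-41 - 4 \left(-1 + 3\right)\right) = \left(-7 - -3\right) \left(-41 - 4 \left(-1 + 3\right)\right) = \left(-7 + 3\right) \left(-41 - 8\right) = - 4 \left(-41 - 8\right) = \left(-4\right) \left(-49\right) = 196$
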